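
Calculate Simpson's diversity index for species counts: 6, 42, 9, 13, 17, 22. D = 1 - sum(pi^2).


Total N = 6 + 42 + 9 + 13 + 17 + 22 = 109
Per-species terms:
  p = 6/109 = 0.055046; p^2 = 0.055046^2 = 0.003030
  p = 42/109 = 0.385321; p^2 = 0.385321^2 = 0.148472
  p = 9/109 = 0.082569; p^2 = 0.082569^2 = 0.006818
  p = 13/109 = 0.119266; p^2 = 0.119266^2 = 0.014224
  p = 17/109 = 0.155963; p^2 = 0.155963^2 = 0.024324
  p = 22/109 = 0.201835; p^2 = 0.201835^2 = 0.040737
sum(p^2) = 0.003030 + 0.148472 + 0.006818 + 0.014224 + 0.024324 + 0.040737 = 0.237605
D = 1 - 0.237605 = 0.762395 ≈ 0.7624

0.7624


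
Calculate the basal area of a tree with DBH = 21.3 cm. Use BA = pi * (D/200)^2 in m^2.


D/200 = 21.3/200 = 0.1065 m
(D/200)^2 = 0.1065^2 = 0.01134225
BA = 3.141593 * 0.01134225 = 0.0356327 ≈ 0.0356 m^2

0.0356 m^2


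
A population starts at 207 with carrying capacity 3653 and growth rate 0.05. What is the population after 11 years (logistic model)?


(K - N0)/N0 = (3653 - 207)/207 = 3446/207 = 16.6473
r*t = 0.05 * 11 = 0.55; exp(-0.55) = 0.576950
16.6473 * 0.576950 = 9.60466
1 + 9.60466 = 10.6047
N = 3653 / 10.6047 = 344.470 ≈ 344

344


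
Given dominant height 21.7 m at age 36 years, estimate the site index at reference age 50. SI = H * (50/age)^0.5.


50/36 = 1.38889
(1.38889)^0.5 = 1.17851
SI = 21.7 * 1.17851 = 25.5737 ≈ 25.6 m

25.6 m


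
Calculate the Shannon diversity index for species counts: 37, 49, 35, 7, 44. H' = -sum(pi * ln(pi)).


Total N = 37 + 49 + 35 + 7 + 44 = 172
Per-species terms:
  p = 37/172 = 0.215116; ln(p) = -1.536578; p*ln(p) = 0.215116 * (-1.536578) = -0.330543
  p = 49/172 = 0.284884; ln(p) = -1.255673; p*ln(p) = 0.284884 * (-1.255673) = -0.357721
  p = 35/172 = 0.203488; ln(p) = -1.592148; p*ln(p) = 0.203488 * (-1.592148) = -0.323983
  p = 7/172 = 0.040698; ln(p) = -3.201576; p*ln(p) = 0.040698 * (-3.201576) = -0.130298
  p = 44/172 = 0.255814; ln(p) = -1.363305; p*ln(p) = 0.255814 * (-1.363305) = -0.348753
sum(p*ln(p)) = (-0.330543) + (-0.357721) + (-0.323983) + (-0.130298) + (-0.348753) = -1.491298
H' = -(-1.491298) = 1.491298 ≈ 1.4913

1.4913


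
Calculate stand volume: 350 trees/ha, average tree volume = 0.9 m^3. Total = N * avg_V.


V_stand = 350 * 0.9 = 315.0 m^3/ha

315.0 m^3/ha


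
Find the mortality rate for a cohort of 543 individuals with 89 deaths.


Mortality rate = 89 / 543 = 0.163904 ≈ 0.1639

0.1639


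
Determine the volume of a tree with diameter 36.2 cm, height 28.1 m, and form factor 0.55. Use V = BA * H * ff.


(D/200)^2 = (36.2/200)^2 = 0.181^2 = 0.032761
BA = 3.141593 * 0.032761 = 0.102922 m^2
V = 0.102922 * 28.1 * 0.55 = 1.59066 ≈ 1.591 m^3

1.591 m^3


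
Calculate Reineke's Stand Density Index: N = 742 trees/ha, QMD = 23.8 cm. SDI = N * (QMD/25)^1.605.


QMD/25 = 23.8/25 = 0.952
(0.952)^1.605 = exp(1.605 * ln(0.952)) = exp(1.605 * (-0.0491902)) = exp(-0.0789503) = 0.924086
SDI = 742 * 0.924086 = 685.672 ≈ 686

686


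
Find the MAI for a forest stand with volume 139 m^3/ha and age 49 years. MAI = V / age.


MAI = 139 / 49 = 2.8367 ≈ 2.84 m^3/ha/yr

2.84 m^3/ha/yr


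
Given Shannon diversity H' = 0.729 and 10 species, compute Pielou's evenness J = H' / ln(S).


ln(10) = 2.30259
J = H' / ln(S) = 0.729 / 2.30259 = 0.316600 ≈ 0.3166

0.3166


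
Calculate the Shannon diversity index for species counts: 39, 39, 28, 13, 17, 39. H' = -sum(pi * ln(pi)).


Total N = 39 + 39 + 28 + 13 + 17 + 39 = 175
Per-species terms:
  p = 39/175 = 0.222857; ln(p) = -1.501225; p*ln(p) = 0.222857 * (-1.501225) = -0.334558
  p = 39/175 = 0.222857; ln(p) = -1.501225; p*ln(p) = 0.222857 * (-1.501225) = -0.334558
  p = 28/175 = 0.160000; ln(p) = -1.832581; p*ln(p) = 0.160000 * (-1.832581) = -0.293213
  p = 13/175 = 0.074286; ln(p) = -2.599833; p*ln(p) = 0.074286 * (-2.599833) = -0.193131
  p = 17/175 = 0.097143; ln(p) = -2.331571; p*ln(p) = 0.097143 * (-2.331571) = -0.226496
  p = 39/175 = 0.222857; ln(p) = -1.501225; p*ln(p) = 0.222857 * (-1.501225) = -0.334558
sum(p*ln(p)) = (-0.334558) + (-0.334558) + (-0.293213) + (-0.193131) + (-0.226496) + (-0.334558) = -1.716514
H' = -(-1.716514) = 1.716514 ≈ 1.7165

1.7165


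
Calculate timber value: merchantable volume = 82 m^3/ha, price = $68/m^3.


Value = 82 * 68 = $5576/ha

$5576/ha


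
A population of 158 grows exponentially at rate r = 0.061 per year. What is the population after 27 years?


r*t = 0.061 * 27 = 1.647
exp(1.647) = 5.19138
N = 158 * 5.19138 = 820.238 ≈ 820

820


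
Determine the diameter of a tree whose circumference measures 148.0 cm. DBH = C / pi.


DBH = C / pi = 148.0 / 3.141593 = 47.1099 ≈ 47.11 cm

47.11 cm


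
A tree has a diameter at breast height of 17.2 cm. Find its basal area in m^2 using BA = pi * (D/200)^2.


D/200 = 17.2/200 = 0.086 m
(D/200)^2 = 0.086^2 = 0.007396
BA = 3.141593 * 0.007396 = 0.0232352 ≈ 0.0232 m^2

0.0232 m^2


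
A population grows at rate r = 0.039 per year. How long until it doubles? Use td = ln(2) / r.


td = ln(2) / 0.039 = 0.693147 / 0.039 = 17.7730 ≈ 17.8 years

17.8 years


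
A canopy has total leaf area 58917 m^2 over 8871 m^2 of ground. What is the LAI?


LAI = 58917 / 8871 = 6.6415 ≈ 6.64

6.64


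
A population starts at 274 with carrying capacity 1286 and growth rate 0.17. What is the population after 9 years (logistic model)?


(K - N0)/N0 = (1286 - 274)/274 = 1012/274 = 3.69343
r*t = 0.17 * 9 = 1.53; exp(-1.53) = 0.216536
3.69343 * 0.216536 = 0.799761
1 + 0.799761 = 1.79976
N = 1286 / 1.79976 = 714.540 ≈ 715

715


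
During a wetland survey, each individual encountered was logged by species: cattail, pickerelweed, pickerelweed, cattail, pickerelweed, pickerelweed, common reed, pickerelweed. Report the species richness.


Total individuals logged = 8
Distinct species (count of individuals): cattail (2), pickerelweed (5), common reed (1)
Species richness = number of distinct species = 3

3


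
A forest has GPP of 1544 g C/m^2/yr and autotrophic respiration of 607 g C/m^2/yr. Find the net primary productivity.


NPP = GPP - Ra = 1544 - 607 = 937 g C/m^2/yr

937 g C/m^2/yr


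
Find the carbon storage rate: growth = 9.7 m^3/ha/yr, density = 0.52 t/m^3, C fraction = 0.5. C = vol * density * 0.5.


C = 9.7 * 0.52 * 0.5 = 2.522 ≈ 2.52 t C/ha/yr

2.52 t C/ha/yr


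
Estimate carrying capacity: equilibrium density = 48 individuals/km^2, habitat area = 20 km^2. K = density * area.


K = 48 * 20 = 960 individuals

960 individuals


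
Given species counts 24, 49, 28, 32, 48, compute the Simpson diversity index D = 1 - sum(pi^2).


Total N = 24 + 49 + 28 + 32 + 48 = 181
Per-species terms:
  p = 24/181 = 0.132597; p^2 = 0.132597^2 = 0.017582
  p = 49/181 = 0.270718; p^2 = 0.270718^2 = 0.073288
  p = 28/181 = 0.154696; p^2 = 0.154696^2 = 0.023931
  p = 32/181 = 0.176796; p^2 = 0.176796^2 = 0.031257
  p = 48/181 = 0.265193; p^2 = 0.265193^2 = 0.070327
sum(p^2) = 0.017582 + 0.073288 + 0.023931 + 0.031257 + 0.070327 = 0.216385
D = 1 - 0.216385 = 0.783615 ≈ 0.7836

0.7836


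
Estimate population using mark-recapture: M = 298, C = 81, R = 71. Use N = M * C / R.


N = M * C / R = 298 * 81 / 71 = 24138 / 71 = 339.97 ≈ 340

340 individuals


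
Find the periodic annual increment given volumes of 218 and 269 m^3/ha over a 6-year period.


PAI = (V2 - V1) / period = (269 - 218) / 6 = 51 / 6 = 8.50 m^3/ha/yr

8.50 m^3/ha/yr


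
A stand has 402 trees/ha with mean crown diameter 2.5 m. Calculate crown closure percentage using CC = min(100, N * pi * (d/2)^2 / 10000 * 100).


(d/2)^2 = (2.5/2)^2 = 1.25^2 = 1.5625
Crown area = 3.141593 * 1.5625 = 4.90874 m^2
N * area / 10000 * 100 = 402 * 4.90874 / 10000 * 100 = 19.7331
CC = min(100, 19.7331) = 19.7331 ≈ 19.7%

19.7%


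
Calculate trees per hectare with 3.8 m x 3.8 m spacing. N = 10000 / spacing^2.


N = 10000 / 3.8^2 = 10000 / 14.44 = 692.521 ≈ 693 trees/ha

693 trees/ha


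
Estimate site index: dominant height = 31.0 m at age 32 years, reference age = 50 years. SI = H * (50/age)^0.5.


50/32 = 1.56250
(1.56250)^0.5 = 1.25000
SI = 31.0 * 1.25000 = 38.7500 ≈ 38.8 m

38.8 m


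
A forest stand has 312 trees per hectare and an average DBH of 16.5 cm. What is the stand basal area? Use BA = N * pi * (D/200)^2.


(D/200)^2 = (16.5/200)^2 = 0.0825^2 = 0.00680625
Individual BA = 3.141593 * 0.00680625 = 0.0213825 m^2
Stand BA = 312 * 0.0213825 = 6.67134 ≈ 6.67 m^2/ha

6.67 m^2/ha


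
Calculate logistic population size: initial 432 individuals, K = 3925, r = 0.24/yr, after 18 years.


(K - N0)/N0 = (3925 - 432)/432 = 3493/432 = 8.08565
r*t = 0.24 * 18 = 4.32; exp(-4.32) = 0.0132999
8.08565 * 0.0132999 = 0.107538
1 + 0.107538 = 1.10754
N = 3925 / 1.10754 = 3543.89 ≈ 3544

3544


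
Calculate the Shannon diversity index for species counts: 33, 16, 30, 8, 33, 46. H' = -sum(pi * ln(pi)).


Total N = 33 + 16 + 30 + 8 + 33 + 46 = 166
Per-species terms:
  p = 33/166 = 0.198795; ln(p) = -1.615481; p*ln(p) = 0.198795 * (-1.615481) = -0.321150
  p = 16/166 = 0.096386; ln(p) = -2.339394; p*ln(p) = 0.096386 * (-2.339394) = -0.225485
  p = 30/166 = 0.180723; ln(p) = -1.710790; p*ln(p) = 0.180723 * (-1.710790) = -0.309179
  p = 8/166 = 0.048193; ln(p) = -3.032541; p*ln(p) = 0.048193 * (-3.032541) = -0.146147
  p = 33/166 = 0.198795; ln(p) = -1.615481; p*ln(p) = 0.198795 * (-1.615481) = -0.321150
  p = 46/166 = 0.277108; ln(p) = -1.283348; p*ln(p) = 0.277108 * (-1.283348) = -0.355626
sum(p*ln(p)) = (-0.321150) + (-0.225485) + (-0.309179) + (-0.146147) + (-0.321150) + (-0.355626) = -1.678737
H' = -(-1.678737) = 1.678737 ≈ 1.6787

1.6787


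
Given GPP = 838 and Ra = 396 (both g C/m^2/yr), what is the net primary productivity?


NPP = GPP - Ra = 838 - 396 = 442 g C/m^2/yr

442 g C/m^2/yr


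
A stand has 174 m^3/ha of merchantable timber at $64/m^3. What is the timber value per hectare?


Value = 174 * 64 = $11136/ha

$11136/ha


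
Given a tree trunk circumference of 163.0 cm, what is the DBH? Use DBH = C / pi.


DBH = C / pi = 163.0 / 3.141593 = 51.8845 ≈ 51.88 cm

51.88 cm


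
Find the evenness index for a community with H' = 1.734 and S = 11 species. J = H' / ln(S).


ln(11) = 2.39790
J = H' / ln(S) = 1.734 / 2.39790 = 0.723133 ≈ 0.7231

0.7231


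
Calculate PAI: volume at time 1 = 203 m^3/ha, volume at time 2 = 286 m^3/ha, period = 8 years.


PAI = (V2 - V1) / period = (286 - 203) / 8 = 83 / 8 = 10.3750 ≈ 10.38 m^3/ha/yr

10.38 m^3/ha/yr


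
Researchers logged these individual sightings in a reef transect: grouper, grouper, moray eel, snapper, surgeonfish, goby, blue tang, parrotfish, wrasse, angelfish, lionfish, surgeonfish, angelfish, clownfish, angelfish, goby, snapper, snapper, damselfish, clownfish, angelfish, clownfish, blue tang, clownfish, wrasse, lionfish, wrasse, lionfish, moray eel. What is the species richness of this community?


Total individuals logged = 29
Distinct species (count of individuals): grouper (2), moray eel (2), snapper (3), surgeonfish (2), goby (2), blue tang (2), parrotfish (1), wrasse (3), angelfish (4), lionfish (3), clownfish (4), damselfish (1)
Species richness = number of distinct species = 12

12


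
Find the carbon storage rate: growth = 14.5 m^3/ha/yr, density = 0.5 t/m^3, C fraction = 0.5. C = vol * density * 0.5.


C = 14.5 * 0.5 * 0.5 = 3.625 ≈ 3.63 t C/ha/yr

3.63 t C/ha/yr


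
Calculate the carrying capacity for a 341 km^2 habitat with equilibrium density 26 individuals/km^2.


K = 26 * 341 = 8866 individuals

8866 individuals


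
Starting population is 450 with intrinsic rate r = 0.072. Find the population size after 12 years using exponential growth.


r*t = 0.072 * 12 = 0.864
exp(0.864) = 2.37263
N = 450 * 2.37263 = 1067.68 ≈ 1068

1068


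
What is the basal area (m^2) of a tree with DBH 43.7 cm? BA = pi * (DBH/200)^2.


D/200 = 43.7/200 = 0.2185 m
(D/200)^2 = 0.2185^2 = 0.04774225
BA = 3.141593 * 0.04774225 = 0.149987 ≈ 0.1500 m^2

0.1500 m^2


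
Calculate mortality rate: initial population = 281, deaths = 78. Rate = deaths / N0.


Mortality rate = 78 / 281 = 0.277580 ≈ 0.2776

0.2776


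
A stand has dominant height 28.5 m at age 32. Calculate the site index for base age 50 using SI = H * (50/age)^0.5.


50/32 = 1.56250
(1.56250)^0.5 = 1.25000
SI = 28.5 * 1.25000 = 35.6250 ≈ 35.6 m

35.6 m


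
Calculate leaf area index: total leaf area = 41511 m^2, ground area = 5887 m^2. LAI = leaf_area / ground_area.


LAI = 41511 / 5887 = 7.0513 ≈ 7.05

7.05


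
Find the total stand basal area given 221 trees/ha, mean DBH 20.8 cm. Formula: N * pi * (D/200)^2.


(D/200)^2 = (20.8/200)^2 = 0.104^2 = 0.010816
Individual BA = 3.141593 * 0.010816 = 0.0339795 m^2
Stand BA = 221 * 0.0339795 = 7.50947 ≈ 7.51 m^2/ha

7.51 m^2/ha


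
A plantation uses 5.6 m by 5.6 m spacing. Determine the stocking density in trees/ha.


N = 10000 / 5.6^2 = 10000 / 31.36 = 318.878 ≈ 319 trees/ha

319 trees/ha


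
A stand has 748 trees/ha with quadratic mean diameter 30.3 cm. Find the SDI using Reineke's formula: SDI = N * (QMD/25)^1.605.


QMD/25 = 30.3/25 = 1.212
(1.212)^1.605 = exp(1.605 * ln(1.212)) = exp(1.605 * 0.192272) = exp(0.308597) = 1.36151
SDI = 748 * 1.36151 = 1018.41 ≈ 1018

1018


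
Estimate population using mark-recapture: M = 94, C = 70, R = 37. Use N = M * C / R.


N = M * C / R = 94 * 70 / 37 = 6580 / 37 = 177.84 ≈ 178

178 individuals


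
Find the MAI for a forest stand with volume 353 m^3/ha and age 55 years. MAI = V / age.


MAI = 353 / 55 = 6.4182 ≈ 6.42 m^3/ha/yr

6.42 m^3/ha/yr


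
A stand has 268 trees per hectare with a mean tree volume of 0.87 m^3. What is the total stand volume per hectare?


V_stand = 268 * 0.87 = 233.16 ≈ 233.2 m^3/ha

233.2 m^3/ha


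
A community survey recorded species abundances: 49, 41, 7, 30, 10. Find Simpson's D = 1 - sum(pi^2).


Total N = 49 + 41 + 7 + 30 + 10 = 137
Per-species terms:
  p = 49/137 = 0.357664; p^2 = 0.357664^2 = 0.127924
  p = 41/137 = 0.299270; p^2 = 0.299270^2 = 0.089563
  p = 7/137 = 0.051095; p^2 = 0.051095^2 = 0.002611
  p = 30/137 = 0.218978; p^2 = 0.218978^2 = 0.047951
  p = 10/137 = 0.072993; p^2 = 0.072993^2 = 0.005328
sum(p^2) = 0.127924 + 0.089563 + 0.002611 + 0.047951 + 0.005328 = 0.273377
D = 1 - 0.273377 = 0.726623 ≈ 0.7266

0.7266


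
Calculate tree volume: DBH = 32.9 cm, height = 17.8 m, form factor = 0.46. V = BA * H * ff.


(D/200)^2 = (32.9/200)^2 = 0.1645^2 = 0.02706025
BA = 3.141593 * 0.02706025 = 0.0850123 m^2
V = 0.0850123 * 17.8 * 0.46 = 0.696081 ≈ 0.696 m^3

0.696 m^3


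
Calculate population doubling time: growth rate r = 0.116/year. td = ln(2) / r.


td = ln(2) / 0.116 = 0.693147 / 0.116 = 5.97541 ≈ 6.0 years

6.0 years


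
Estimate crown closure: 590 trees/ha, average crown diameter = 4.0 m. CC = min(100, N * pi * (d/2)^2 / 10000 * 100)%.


(d/2)^2 = (4.0/2)^2 = 2^2 = 4
Crown area = 3.141593 * 4 = 12.5664 m^2
N * area / 10000 * 100 = 590 * 12.5664 / 10000 * 100 = 74.1418
CC = min(100, 74.1418) = 74.1418 ≈ 74.1%

74.1%


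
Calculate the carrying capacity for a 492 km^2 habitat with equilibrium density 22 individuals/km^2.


K = 22 * 492 = 10824 individuals

10824 individuals


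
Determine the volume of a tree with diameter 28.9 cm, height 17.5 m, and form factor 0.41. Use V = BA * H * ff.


(D/200)^2 = (28.9/200)^2 = 0.1445^2 = 0.02088025
BA = 3.141593 * 0.02088025 = 0.0655972 m^2
V = 0.0655972 * 17.5 * 0.41 = 0.470660 ≈ 0.471 m^3

0.471 m^3


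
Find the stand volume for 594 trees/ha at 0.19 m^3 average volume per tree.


V_stand = 594 * 0.19 = 112.86 ≈ 112.9 m^3/ha

112.9 m^3/ha


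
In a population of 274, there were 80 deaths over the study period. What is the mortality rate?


Mortality rate = 80 / 274 = 0.291971 ≈ 0.2920

0.2920


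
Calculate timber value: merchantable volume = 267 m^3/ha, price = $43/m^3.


Value = 267 * 43 = $11481/ha

$11481/ha


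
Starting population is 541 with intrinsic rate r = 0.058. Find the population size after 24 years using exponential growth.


r*t = 0.058 * 24 = 1.392
exp(1.392) = 4.02289
N = 541 * 4.02289 = 2176.38 ≈ 2176

2176


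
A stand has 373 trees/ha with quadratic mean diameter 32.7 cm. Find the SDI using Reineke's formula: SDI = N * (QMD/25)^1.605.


QMD/25 = 32.7/25 = 1.308
(1.308)^1.605 = exp(1.605 * ln(1.308)) = exp(1.605 * 0.268499) = exp(0.430941) = 1.53870
SDI = 373 * 1.53870 = 573.935 ≈ 574

574


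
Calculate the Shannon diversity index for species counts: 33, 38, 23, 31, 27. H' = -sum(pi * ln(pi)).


Total N = 33 + 38 + 23 + 31 + 27 = 152
Per-species terms:
  p = 33/152 = 0.217105; ln(p) = -1.527374; p*ln(p) = 0.217105 * (-1.527374) = -0.331601
  p = 38/152 = 0.250000; ln(p) = -1.386294; p*ln(p) = 0.250000 * (-1.386294) = -0.346574
  p = 23/152 = 0.151316; ln(p) = -1.888385; p*ln(p) = 0.151316 * (-1.888385) = -0.285743
  p = 31/152 = 0.203947; ln(p) = -1.589895; p*ln(p) = 0.203947 * (-1.589895) = -0.324254
  p = 27/152 = 0.177632; ln(p) = -1.728041; p*ln(p) = 0.177632 * (-1.728041) = -0.306955
sum(p*ln(p)) = (-0.331601) + (-0.346574) + (-0.285743) + (-0.324254) + (-0.306955) = -1.595127
H' = -(-1.595127) = 1.595127 ≈ 1.5951

1.5951


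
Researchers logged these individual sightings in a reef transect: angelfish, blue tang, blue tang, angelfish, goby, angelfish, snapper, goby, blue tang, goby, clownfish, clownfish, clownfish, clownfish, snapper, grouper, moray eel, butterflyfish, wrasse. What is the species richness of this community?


Total individuals logged = 19
Distinct species (count of individuals): angelfish (3), blue tang (3), goby (3), snapper (2), clownfish (4), grouper (1), moray eel (1), butterflyfish (1), wrasse (1)
Species richness = number of distinct species = 9

9


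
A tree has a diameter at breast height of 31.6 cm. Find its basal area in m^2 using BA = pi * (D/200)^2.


D/200 = 31.6/200 = 0.158 m
(D/200)^2 = 0.158^2 = 0.024964
BA = 3.141593 * 0.024964 = 0.0784267 ≈ 0.0784 m^2

0.0784 m^2


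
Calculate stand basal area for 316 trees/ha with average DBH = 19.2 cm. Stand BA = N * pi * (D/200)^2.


(D/200)^2 = (19.2/200)^2 = 0.096^2 = 0.009216
Individual BA = 3.141593 * 0.009216 = 0.0289529 m^2
Stand BA = 316 * 0.0289529 = 9.14912 ≈ 9.15 m^2/ha

9.15 m^2/ha


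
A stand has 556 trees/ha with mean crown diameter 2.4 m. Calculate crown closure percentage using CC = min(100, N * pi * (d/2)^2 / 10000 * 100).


(d/2)^2 = (2.4/2)^2 = 1.2^2 = 1.44
Crown area = 3.141593 * 1.44 = 4.52389 m^2
N * area / 10000 * 100 = 556 * 4.52389 / 10000 * 100 = 25.1528
CC = min(100, 25.1528) = 25.1528 ≈ 25.2%

25.2%


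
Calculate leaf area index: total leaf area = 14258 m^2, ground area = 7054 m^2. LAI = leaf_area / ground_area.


LAI = 14258 / 7054 = 2.0213 ≈ 2.02

2.02


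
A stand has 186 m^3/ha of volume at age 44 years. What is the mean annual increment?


MAI = 186 / 44 = 4.2273 ≈ 4.23 m^3/ha/yr

4.23 m^3/ha/yr


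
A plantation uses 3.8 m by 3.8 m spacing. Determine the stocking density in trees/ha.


N = 10000 / 3.8^2 = 10000 / 14.44 = 692.521 ≈ 693 trees/ha

693 trees/ha


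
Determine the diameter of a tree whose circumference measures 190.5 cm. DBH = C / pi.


DBH = C / pi = 190.5 / 3.141593 = 60.6380 ≈ 60.64 cm

60.64 cm


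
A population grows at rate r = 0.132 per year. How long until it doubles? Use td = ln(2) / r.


td = ln(2) / 0.132 = 0.693147 / 0.132 = 5.25111 ≈ 5.3 years

5.3 years


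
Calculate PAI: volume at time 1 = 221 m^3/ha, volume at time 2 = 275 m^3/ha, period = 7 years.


PAI = (V2 - V1) / period = (275 - 221) / 7 = 54 / 7 = 7.7143 ≈ 7.71 m^3/ha/yr

7.71 m^3/ha/yr


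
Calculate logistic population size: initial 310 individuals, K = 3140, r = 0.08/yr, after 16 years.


(K - N0)/N0 = (3140 - 310)/310 = 2830/310 = 9.12903
r*t = 0.08 * 16 = 1.28; exp(-1.28) = 0.278037
9.12903 * 0.278037 = 2.53821
1 + 2.53821 = 3.53821
N = 3140 / 3.53821 = 887.454 ≈ 887

887


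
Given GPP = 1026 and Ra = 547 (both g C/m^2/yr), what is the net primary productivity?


NPP = GPP - Ra = 1026 - 547 = 479 g C/m^2/yr

479 g C/m^2/yr


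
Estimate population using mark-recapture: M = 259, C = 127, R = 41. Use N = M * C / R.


N = M * C / R = 259 * 127 / 41 = 32893 / 41 = 802.27 ≈ 802

802 individuals


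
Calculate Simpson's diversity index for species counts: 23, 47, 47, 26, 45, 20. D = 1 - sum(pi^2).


Total N = 23 + 47 + 47 + 26 + 45 + 20 = 208
Per-species terms:
  p = 23/208 = 0.110577; p^2 = 0.110577^2 = 0.012227
  p = 47/208 = 0.225962; p^2 = 0.225962^2 = 0.051059
  p = 47/208 = 0.225962; p^2 = 0.225962^2 = 0.051059
  p = 26/208 = 0.125000; p^2 = 0.125000^2 = 0.015625
  p = 45/208 = 0.216346; p^2 = 0.216346^2 = 0.046806
  p = 20/208 = 0.096154; p^2 = 0.096154^2 = 0.009246
sum(p^2) = 0.012227 + 0.051059 + 0.051059 + 0.015625 + 0.046806 + 0.009246 = 0.186022
D = 1 - 0.186022 = 0.813978 ≈ 0.8140

0.8140


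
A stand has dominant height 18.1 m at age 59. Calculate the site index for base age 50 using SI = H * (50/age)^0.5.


50/59 = 0.847458
(0.847458)^0.5 = 0.920575
SI = 18.1 * 0.920575 = 16.6624 ≈ 16.7 m

16.7 m


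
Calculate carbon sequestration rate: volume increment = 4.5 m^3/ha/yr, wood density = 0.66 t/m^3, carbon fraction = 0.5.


C = 4.5 * 0.66 * 0.5 = 1.485 ≈ 1.49 t C/ha/yr

1.49 t C/ha/yr


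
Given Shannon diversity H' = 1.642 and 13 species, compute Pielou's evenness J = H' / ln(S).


ln(13) = 2.56495
J = H' / ln(S) = 1.642 / 2.56495 = 0.640168 ≈ 0.6402

0.6402


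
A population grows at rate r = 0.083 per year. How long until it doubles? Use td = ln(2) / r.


td = ln(2) / 0.083 = 0.693147 / 0.083 = 8.35117 ≈ 8.4 years

8.4 years


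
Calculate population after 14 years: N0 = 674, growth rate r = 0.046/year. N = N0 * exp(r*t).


r*t = 0.046 * 14 = 0.644
exp(0.644) = 1.90408
N = 674 * 1.90408 = 1283.35 ≈ 1283

1283


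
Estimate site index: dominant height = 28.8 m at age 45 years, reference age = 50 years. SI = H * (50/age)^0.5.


50/45 = 1.11111
(1.11111)^0.5 = 1.05409
SI = 28.8 * 1.05409 = 30.3578 ≈ 30.4 m

30.4 m


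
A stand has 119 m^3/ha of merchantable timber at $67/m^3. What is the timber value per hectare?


Value = 119 * 67 = $7973/ha

$7973/ha


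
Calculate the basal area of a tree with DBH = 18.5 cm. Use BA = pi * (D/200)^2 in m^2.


D/200 = 18.5/200 = 0.0925 m
(D/200)^2 = 0.0925^2 = 0.00855625
BA = 3.141593 * 0.00855625 = 0.0268803 ≈ 0.0269 m^2

0.0269 m^2


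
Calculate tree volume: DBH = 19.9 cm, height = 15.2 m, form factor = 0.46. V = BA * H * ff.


(D/200)^2 = (19.9/200)^2 = 0.0995^2 = 0.00990025
BA = 3.141593 * 0.00990025 = 0.0311026 m^2
V = 0.0311026 * 15.2 * 0.46 = 0.217469 ≈ 0.217 m^3

0.217 m^3


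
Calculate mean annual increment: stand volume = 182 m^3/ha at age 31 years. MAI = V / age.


MAI = 182 / 31 = 5.8710 ≈ 5.87 m^3/ha/yr

5.87 m^3/ha/yr


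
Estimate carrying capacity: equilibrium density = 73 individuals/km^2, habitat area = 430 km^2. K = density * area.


K = 73 * 430 = 31390 individuals

31390 individuals


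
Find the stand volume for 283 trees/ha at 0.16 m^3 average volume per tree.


V_stand = 283 * 0.16 = 45.28 ≈ 45.3 m^3/ha

45.3 m^3/ha


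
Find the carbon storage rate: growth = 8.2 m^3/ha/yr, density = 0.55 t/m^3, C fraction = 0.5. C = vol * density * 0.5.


C = 8.2 * 0.55 * 0.5 = 2.255 ≈ 2.26 t C/ha/yr

2.26 t C/ha/yr


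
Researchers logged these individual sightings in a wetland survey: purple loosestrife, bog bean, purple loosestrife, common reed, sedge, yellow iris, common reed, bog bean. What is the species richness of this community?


Total individuals logged = 8
Distinct species (count of individuals): purple loosestrife (2), bog bean (2), common reed (2), sedge (1), yellow iris (1)
Species richness = number of distinct species = 5

5


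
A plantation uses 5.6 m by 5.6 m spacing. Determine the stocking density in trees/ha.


N = 10000 / 5.6^2 = 10000 / 31.36 = 318.878 ≈ 319 trees/ha

319 trees/ha


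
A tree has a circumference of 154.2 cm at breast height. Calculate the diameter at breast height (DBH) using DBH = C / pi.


DBH = C / pi = 154.2 / 3.141593 = 49.0834 ≈ 49.08 cm

49.08 cm


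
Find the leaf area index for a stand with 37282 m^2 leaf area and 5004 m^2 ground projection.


LAI = 37282 / 5004 = 7.4504 ≈ 7.45

7.45


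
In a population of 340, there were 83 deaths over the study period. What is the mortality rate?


Mortality rate = 83 / 340 = 0.244118 ≈ 0.2441

0.2441


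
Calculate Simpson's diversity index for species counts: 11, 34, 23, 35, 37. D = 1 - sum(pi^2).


Total N = 11 + 34 + 23 + 35 + 37 = 140
Per-species terms:
  p = 11/140 = 0.078571; p^2 = 0.078571^2 = 0.006173
  p = 34/140 = 0.242857; p^2 = 0.242857^2 = 0.058980
  p = 23/140 = 0.164286; p^2 = 0.164286^2 = 0.026990
  p = 35/140 = 0.250000; p^2 = 0.250000^2 = 0.062500
  p = 37/140 = 0.264286; p^2 = 0.264286^2 = 0.069847
sum(p^2) = 0.006173 + 0.058980 + 0.026990 + 0.062500 + 0.069847 = 0.224490
D = 1 - 0.224490 = 0.775510 ≈ 0.7755

0.7755


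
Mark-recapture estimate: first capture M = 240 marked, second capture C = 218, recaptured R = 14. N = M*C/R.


N = M * C / R = 240 * 218 / 14 = 52320 / 14 = 3737.14 ≈ 3737

3737 individuals


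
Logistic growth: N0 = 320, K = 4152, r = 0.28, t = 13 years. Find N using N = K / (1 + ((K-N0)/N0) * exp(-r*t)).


(K - N0)/N0 = (4152 - 320)/320 = 3832/320 = 11.9750
r*t = 0.28 * 13 = 3.64; exp(-3.64) = 0.0262523
11.9750 * 0.0262523 = 0.314371
1 + 0.314371 = 1.31437
N = 4152 / 1.31437 = 3158.93 ≈ 3159

3159


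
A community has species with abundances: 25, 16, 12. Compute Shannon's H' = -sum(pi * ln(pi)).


Total N = 25 + 16 + 12 = 53
Per-species terms:
  p = 25/53 = 0.471698; ln(p) = -0.751416; p*ln(p) = 0.471698 * (-0.751416) = -0.354441
  p = 16/53 = 0.301887; ln(p) = -1.197703; p*ln(p) = 0.301887 * (-1.197703) = -0.361571
  p = 12/53 = 0.226415; ln(p) = -1.485386; p*ln(p) = 0.226415 * (-1.485386) = -0.336314
sum(p*ln(p)) = (-0.354441) + (-0.361571) + (-0.336314) = -1.052326
H' = -(-1.052326) = 1.052326 ≈ 1.0523

1.0523


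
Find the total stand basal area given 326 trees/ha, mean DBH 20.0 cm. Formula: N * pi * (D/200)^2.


(D/200)^2 = (20.0/200)^2 = 0.1^2 = 0.01
Individual BA = 3.141593 * 0.01 = 0.0314159 m^2
Stand BA = 326 * 0.0314159 = 10.2416 ≈ 10.24 m^2/ha

10.24 m^2/ha


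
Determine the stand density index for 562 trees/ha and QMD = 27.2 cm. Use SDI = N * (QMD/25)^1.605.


QMD/25 = 27.2/25 = 1.088
(1.088)^1.605 = exp(1.605 * ln(1.088)) = exp(1.605 * 0.0843411) = exp(0.135367) = 1.14496
SDI = 562 * 1.14496 = 643.468 ≈ 643

643


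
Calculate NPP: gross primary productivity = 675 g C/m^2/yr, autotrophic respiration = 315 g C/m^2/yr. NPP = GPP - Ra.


NPP = GPP - Ra = 675 - 315 = 360 g C/m^2/yr

360 g C/m^2/yr


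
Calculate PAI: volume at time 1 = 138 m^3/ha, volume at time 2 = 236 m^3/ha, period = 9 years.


PAI = (V2 - V1) / period = (236 - 138) / 9 = 98 / 9 = 10.8889 ≈ 10.89 m^3/ha/yr

10.89 m^3/ha/yr


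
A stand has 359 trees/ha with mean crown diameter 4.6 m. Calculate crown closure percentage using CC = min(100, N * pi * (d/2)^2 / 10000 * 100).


(d/2)^2 = (4.6/2)^2 = 2.3^2 = 5.29
Crown area = 3.141593 * 5.29 = 16.6190 m^2
N * area / 10000 * 100 = 359 * 16.6190 / 10000 * 100 = 59.6622
CC = min(100, 59.6622) = 59.6622 ≈ 59.7%

59.7%


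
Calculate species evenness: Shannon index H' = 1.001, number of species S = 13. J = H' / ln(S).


ln(13) = 2.56495
J = H' / ln(S) = 1.001 / 2.56495 = 0.390261 ≈ 0.3903

0.3903


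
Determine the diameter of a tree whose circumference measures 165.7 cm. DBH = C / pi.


DBH = C / pi = 165.7 / 3.141593 = 52.7439 ≈ 52.74 cm

52.74 cm


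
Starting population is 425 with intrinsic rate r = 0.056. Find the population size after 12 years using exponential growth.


r*t = 0.056 * 12 = 0.672
exp(0.672) = 1.95815
N = 425 * 1.95815 = 832.214 ≈ 832

832


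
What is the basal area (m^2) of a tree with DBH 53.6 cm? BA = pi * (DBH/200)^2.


D/200 = 53.6/200 = 0.268 m
(D/200)^2 = 0.268^2 = 0.071824
BA = 3.141593 * 0.071824 = 0.225642 ≈ 0.2256 m^2

0.2256 m^2


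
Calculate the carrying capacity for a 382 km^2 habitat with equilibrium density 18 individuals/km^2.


K = 18 * 382 = 6876 individuals

6876 individuals


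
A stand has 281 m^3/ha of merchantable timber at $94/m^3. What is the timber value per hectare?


Value = 281 * 94 = $26414/ha

$26414/ha


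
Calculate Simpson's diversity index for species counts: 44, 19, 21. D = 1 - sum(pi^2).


Total N = 44 + 19 + 21 = 84
Per-species terms:
  p = 44/84 = 0.523810; p^2 = 0.523810^2 = 0.274377
  p = 19/84 = 0.226190; p^2 = 0.226190^2 = 0.051162
  p = 21/84 = 0.250000; p^2 = 0.250000^2 = 0.062500
sum(p^2) = 0.274377 + 0.051162 + 0.062500 = 0.388039
D = 1 - 0.388039 = 0.611961 ≈ 0.6120

0.6120


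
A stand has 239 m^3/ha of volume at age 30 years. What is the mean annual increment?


MAI = 239 / 30 = 7.9667 ≈ 7.97 m^3/ha/yr

7.97 m^3/ha/yr


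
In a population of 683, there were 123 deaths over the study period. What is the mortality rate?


Mortality rate = 123 / 683 = 0.180088 ≈ 0.1801

0.1801


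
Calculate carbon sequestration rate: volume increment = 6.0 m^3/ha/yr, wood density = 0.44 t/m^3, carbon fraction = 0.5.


C = 6.0 * 0.44 * 0.5 = 1.32 t C/ha/yr

1.32 t C/ha/yr


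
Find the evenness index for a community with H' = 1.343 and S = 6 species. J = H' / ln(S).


ln(6) = 1.79176
J = H' / ln(S) = 1.343 / 1.79176 = 0.749542 ≈ 0.7495

0.7495


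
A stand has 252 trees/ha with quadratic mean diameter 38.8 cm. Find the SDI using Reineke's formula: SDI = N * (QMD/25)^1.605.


QMD/25 = 38.8/25 = 1.552
(1.552)^1.605 = exp(1.605 * ln(1.552)) = exp(1.605 * 0.439544) = exp(0.705468) = 2.02479
SDI = 252 * 2.02479 = 510.247 ≈ 510

510


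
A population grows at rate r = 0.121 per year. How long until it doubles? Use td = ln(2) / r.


td = ln(2) / 0.121 = 0.693147 / 0.121 = 5.72849 ≈ 5.7 years

5.7 years


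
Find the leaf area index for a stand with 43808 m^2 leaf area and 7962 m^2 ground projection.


LAI = 43808 / 7962 = 5.5021 ≈ 5.50

5.50


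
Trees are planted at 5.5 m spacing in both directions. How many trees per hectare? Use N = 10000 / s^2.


N = 10000 / 5.5^2 = 10000 / 30.25 = 330.579 ≈ 331 trees/ha

331 trees/ha


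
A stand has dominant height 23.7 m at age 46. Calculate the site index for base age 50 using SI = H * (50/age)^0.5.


50/46 = 1.08696
(1.08696)^0.5 = 1.04257
SI = 23.7 * 1.04257 = 24.7089 ≈ 24.7 m

24.7 m


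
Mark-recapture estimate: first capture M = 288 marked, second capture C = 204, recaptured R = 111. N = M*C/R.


N = M * C / R = 288 * 204 / 111 = 58752 / 111 = 529.30 ≈ 529

529 individuals


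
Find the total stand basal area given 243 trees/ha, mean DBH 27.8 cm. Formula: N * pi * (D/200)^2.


(D/200)^2 = (27.8/200)^2 = 0.139^2 = 0.019321
Individual BA = 3.141593 * 0.019321 = 0.0606987 m^2
Stand BA = 243 * 0.0606987 = 14.7498 ≈ 14.75 m^2/ha

14.75 m^2/ha


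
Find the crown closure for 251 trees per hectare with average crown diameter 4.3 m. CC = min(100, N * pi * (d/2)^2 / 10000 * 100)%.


(d/2)^2 = (4.3/2)^2 = 2.15^2 = 4.6225
Crown area = 3.141593 * 4.6225 = 14.5220 m^2
N * area / 10000 * 100 = 251 * 14.5220 / 10000 * 100 = 36.4502
CC = min(100, 36.4502) = 36.4502 ≈ 36.5%

36.5%


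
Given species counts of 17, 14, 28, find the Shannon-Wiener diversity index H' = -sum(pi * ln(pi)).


Total N = 17 + 14 + 28 = 59
Per-species terms:
  p = 17/59 = 0.288136; ln(p) = -1.244323; p*ln(p) = 0.288136 * (-1.244323) = -0.358534
  p = 14/59 = 0.237288; ln(p) = -1.438481; p*ln(p) = 0.237288 * (-1.438481) = -0.341334
  p = 28/59 = 0.474576; ln(p) = -0.745334; p*ln(p) = 0.474576 * (-0.745334) = -0.353718
sum(p*ln(p)) = (-0.358534) + (-0.341334) + (-0.353718) = -1.053586
H' = -(-1.053586) = 1.053586 ≈ 1.0536

1.0536


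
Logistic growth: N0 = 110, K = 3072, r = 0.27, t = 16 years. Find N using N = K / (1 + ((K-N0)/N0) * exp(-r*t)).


(K - N0)/N0 = (3072 - 110)/110 = 2962/110 = 26.9273
r*t = 0.27 * 16 = 4.32; exp(-4.32) = 0.0132999
26.9273 * 0.0132999 = 0.358130
1 + 0.358130 = 1.35813
N = 3072 / 1.35813 = 2261.93 ≈ 2262

2262


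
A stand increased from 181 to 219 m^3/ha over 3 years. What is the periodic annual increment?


PAI = (V2 - V1) / period = (219 - 181) / 3 = 38 / 3 = 12.6667 ≈ 12.67 m^3/ha/yr

12.67 m^3/ha/yr


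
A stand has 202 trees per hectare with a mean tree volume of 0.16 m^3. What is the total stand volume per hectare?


V_stand = 202 * 0.16 = 32.32 ≈ 32.3 m^3/ha

32.3 m^3/ha


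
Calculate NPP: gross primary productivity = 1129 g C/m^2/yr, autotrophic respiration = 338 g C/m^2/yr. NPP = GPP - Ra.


NPP = GPP - Ra = 1129 - 338 = 791 g C/m^2/yr

791 g C/m^2/yr


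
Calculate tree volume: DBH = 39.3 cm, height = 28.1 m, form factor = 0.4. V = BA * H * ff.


(D/200)^2 = (39.3/200)^2 = 0.1965^2 = 0.03861225
BA = 3.141593 * 0.03861225 = 0.121304 m^2
V = 0.121304 * 28.1 * 0.4 = 1.36346 ≈ 1.363 m^3

1.363 m^3


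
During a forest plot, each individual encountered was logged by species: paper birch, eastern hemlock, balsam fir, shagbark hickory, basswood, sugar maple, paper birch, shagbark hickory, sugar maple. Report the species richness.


Total individuals logged = 9
Distinct species (count of individuals): paper birch (2), eastern hemlock (1), balsam fir (1), shagbark hickory (2), basswood (1), sugar maple (2)
Species richness = number of distinct species = 6

6


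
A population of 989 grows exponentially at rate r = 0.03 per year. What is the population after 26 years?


r*t = 0.03 * 26 = 0.78
exp(0.78) = 2.18147
N = 989 * 2.18147 = 2157.47 ≈ 2157

2157


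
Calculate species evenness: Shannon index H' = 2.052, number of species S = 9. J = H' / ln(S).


ln(9) = 2.19722
J = H' / ln(S) = 2.052 / 2.19722 = 0.933907 ≈ 0.9339

0.9339


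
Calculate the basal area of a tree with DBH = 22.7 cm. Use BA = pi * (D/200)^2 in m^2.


D/200 = 22.7/200 = 0.1135 m
(D/200)^2 = 0.1135^2 = 0.01288225
BA = 3.141593 * 0.01288225 = 0.0404708 ≈ 0.0405 m^2

0.0405 m^2


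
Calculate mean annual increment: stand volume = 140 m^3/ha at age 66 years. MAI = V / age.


MAI = 140 / 66 = 2.1212 ≈ 2.12 m^3/ha/yr

2.12 m^3/ha/yr


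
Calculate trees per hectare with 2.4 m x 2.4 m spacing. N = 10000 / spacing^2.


N = 10000 / 2.4^2 = 10000 / 5.76 = 1736.11 ≈ 1736 trees/ha

1736 trees/ha


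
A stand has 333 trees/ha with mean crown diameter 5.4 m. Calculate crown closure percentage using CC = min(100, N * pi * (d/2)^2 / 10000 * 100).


(d/2)^2 = (5.4/2)^2 = 2.7^2 = 7.29
Crown area = 3.141593 * 7.29 = 22.9022 m^2
N * area / 10000 * 100 = 333 * 22.9022 / 10000 * 100 = 76.2643
CC = min(100, 76.2643) = 76.2643 ≈ 76.3%

76.3%


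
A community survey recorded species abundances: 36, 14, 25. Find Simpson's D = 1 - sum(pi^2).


Total N = 36 + 14 + 25 = 75
Per-species terms:
  p = 36/75 = 0.480000; p^2 = 0.480000^2 = 0.230400
  p = 14/75 = 0.186667; p^2 = 0.186667^2 = 0.034845
  p = 25/75 = 0.333333; p^2 = 0.333333^2 = 0.111111
sum(p^2) = 0.230400 + 0.034845 + 0.111111 = 0.376356
D = 1 - 0.376356 = 0.623644 ≈ 0.6236

0.6236


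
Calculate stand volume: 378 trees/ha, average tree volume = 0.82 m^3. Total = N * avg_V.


V_stand = 378 * 0.82 = 309.96 ≈ 310.0 m^3/ha

310.0 m^3/ha


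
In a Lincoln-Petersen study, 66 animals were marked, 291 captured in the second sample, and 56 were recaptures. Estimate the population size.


N = M * C / R = 66 * 291 / 56 = 19206 / 56 = 342.96 ≈ 343

343 individuals


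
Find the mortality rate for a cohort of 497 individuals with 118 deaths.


Mortality rate = 118 / 497 = 0.237425 ≈ 0.2374

0.2374


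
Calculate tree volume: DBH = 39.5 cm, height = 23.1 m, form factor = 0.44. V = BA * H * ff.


(D/200)^2 = (39.5/200)^2 = 0.1975^2 = 0.03900625
BA = 3.141593 * 0.03900625 = 0.122542 m^2
V = 0.122542 * 23.1 * 0.44 = 1.24552 ≈ 1.246 m^3

1.246 m^3


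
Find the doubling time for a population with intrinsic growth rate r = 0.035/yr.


td = ln(2) / 0.035 = 0.693147 / 0.035 = 19.8042 ≈ 19.8 years

19.8 years


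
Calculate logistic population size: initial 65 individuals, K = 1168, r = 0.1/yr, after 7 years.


(K - N0)/N0 = (1168 - 65)/65 = 1103/65 = 16.9692
r*t = 0.1 * 7 = 0.7; exp(-0.7) = 0.496585
16.9692 * 0.496585 = 8.42665
1 + 8.42665 = 9.42665
N = 1168 / 9.42665 = 123.904 ≈ 124

124


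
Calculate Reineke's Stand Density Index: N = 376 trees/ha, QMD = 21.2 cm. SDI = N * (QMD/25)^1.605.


QMD/25 = 21.2/25 = 0.848
(0.848)^1.605 = exp(1.605 * ln(0.848)) = exp(1.605 * (-0.164875)) = exp(-0.264624) = 0.767494
SDI = 376 * 0.767494 = 288.578 ≈ 289

289


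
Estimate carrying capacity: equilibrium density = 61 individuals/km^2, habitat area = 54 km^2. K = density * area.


K = 61 * 54 = 3294 individuals

3294 individuals


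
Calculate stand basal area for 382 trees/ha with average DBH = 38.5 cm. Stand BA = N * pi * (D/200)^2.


(D/200)^2 = (38.5/200)^2 = 0.1925^2 = 0.03705625
Individual BA = 3.141593 * 0.03705625 = 0.116416 m^2
Stand BA = 382 * 0.116416 = 44.4709 ≈ 44.47 m^2/ha

44.47 m^2/ha


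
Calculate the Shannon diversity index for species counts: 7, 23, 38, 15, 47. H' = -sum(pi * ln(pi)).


Total N = 7 + 23 + 38 + 15 + 47 = 130
Per-species terms:
  p = 7/130 = 0.053846; ln(p) = -2.921627; p*ln(p) = 0.053846 * (-2.921627) = -0.157318
  p = 23/130 = 0.176923; ln(p) = -1.732041; p*ln(p) = 0.176923 * (-1.732041) = -0.306438
  p = 38/130 = 0.292308; ln(p) = -1.229947; p*ln(p) = 0.292308 * (-1.229947) = -0.359523
  p = 15/130 = 0.115385; ln(p) = -2.159481; p*ln(p) = 0.115385 * (-2.159481) = -0.249172
  p = 47/130 = 0.361538; ln(p) = -1.017388; p*ln(p) = 0.361538 * (-1.017388) = -0.367824
sum(p*ln(p)) = (-0.157318) + (-0.306438) + (-0.359523) + (-0.249172) + (-0.367824) = -1.440275
H' = -(-1.440275) = 1.440275 ≈ 1.4403

1.4403


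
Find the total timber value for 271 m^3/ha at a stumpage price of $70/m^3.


Value = 271 * 70 = $18970/ha

$18970/ha


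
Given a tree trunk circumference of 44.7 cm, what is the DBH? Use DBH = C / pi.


DBH = C / pi = 44.7 / 3.141593 = 14.2285 ≈ 14.23 cm

14.23 cm


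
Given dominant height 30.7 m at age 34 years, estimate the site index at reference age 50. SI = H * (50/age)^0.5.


50/34 = 1.47059
(1.47059)^0.5 = 1.21268
SI = 30.7 * 1.21268 = 37.2293 ≈ 37.2 m

37.2 m


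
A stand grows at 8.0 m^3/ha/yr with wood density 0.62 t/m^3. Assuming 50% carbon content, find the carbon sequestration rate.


C = 8.0 * 0.62 * 0.5 = 2.48 t C/ha/yr

2.48 t C/ha/yr


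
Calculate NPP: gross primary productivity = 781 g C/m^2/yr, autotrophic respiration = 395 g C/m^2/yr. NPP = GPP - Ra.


NPP = GPP - Ra = 781 - 395 = 386 g C/m^2/yr

386 g C/m^2/yr


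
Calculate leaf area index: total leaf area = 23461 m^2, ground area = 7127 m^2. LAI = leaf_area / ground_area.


LAI = 23461 / 7127 = 3.2918 ≈ 3.29

3.29


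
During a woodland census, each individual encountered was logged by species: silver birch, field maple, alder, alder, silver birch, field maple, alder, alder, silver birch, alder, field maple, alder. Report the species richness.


Total individuals logged = 12
Distinct species (count of individuals): silver birch (3), field maple (3), alder (6)
Species richness = number of distinct species = 3

3


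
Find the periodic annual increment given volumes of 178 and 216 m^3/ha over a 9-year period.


PAI = (V2 - V1) / period = (216 - 178) / 9 = 38 / 9 = 4.2222 ≈ 4.22 m^3/ha/yr

4.22 m^3/ha/yr
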